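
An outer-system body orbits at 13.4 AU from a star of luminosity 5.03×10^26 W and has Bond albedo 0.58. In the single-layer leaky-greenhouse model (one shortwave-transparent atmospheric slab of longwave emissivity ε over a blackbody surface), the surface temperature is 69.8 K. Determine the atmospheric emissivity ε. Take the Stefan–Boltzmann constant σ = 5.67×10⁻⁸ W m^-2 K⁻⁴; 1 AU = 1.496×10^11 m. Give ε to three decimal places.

0.446

Orbital distance: d = 13.4 AU = 2.005×10^12 m.
Flux at the orbit: S = L/(4πd²) = 5.03×10^26/(4π·(2.00×10^12)²) = 9.961 W m^-2.
First, T_e = [9.961·(1−0.58)/(4σ)]^(1/4) = 65.53 K.
Inverting T_s⁴ = 2T_e⁴/(2−ε): (T_e/T_s)⁴ = 0.7771, so ε = 2(1 − 0.7771) = 0.4458.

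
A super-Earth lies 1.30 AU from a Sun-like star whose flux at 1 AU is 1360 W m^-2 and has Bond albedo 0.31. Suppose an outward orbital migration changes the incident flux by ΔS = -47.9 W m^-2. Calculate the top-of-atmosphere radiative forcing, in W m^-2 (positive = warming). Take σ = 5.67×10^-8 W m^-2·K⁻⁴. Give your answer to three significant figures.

-8.26 W m^-2

Irradiance scales as 1/d², so S = 1360 W m^-2 × (1/1.30)² = 804.7 W m^-2.
Only a fraction (1−α) is absorbed and it's spread over 4πR², so ΔF = (1−α)ΔS/4 = -8.263 W m^-2.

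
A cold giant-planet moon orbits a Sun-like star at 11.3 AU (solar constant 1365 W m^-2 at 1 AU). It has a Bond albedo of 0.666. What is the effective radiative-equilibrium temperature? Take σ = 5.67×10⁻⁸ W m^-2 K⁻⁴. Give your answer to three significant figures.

63.0 K

Flux at the orbit: S = 1365/(11.3)² = 10.69 W m^-2.
The planet absorbs (1−α)S over its disc πR² and re-emits over 4πR², so the mean absorbed flux is (1−0.666)·10.69/4 = 0.8926 W m^-2.
In equilibrium σT⁴ equals this, so T = 62.99 K.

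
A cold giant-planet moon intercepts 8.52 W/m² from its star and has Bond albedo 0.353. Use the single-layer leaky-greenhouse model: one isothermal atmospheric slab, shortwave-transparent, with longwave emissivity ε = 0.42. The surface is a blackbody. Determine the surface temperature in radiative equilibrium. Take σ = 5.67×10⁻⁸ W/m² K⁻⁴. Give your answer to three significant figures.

74.5 K

Effective emission temperature (TOA balance): σT_e⁴ = S(1−α)/4 = 1.378 W/m² → T_e = 70.21 K.
For a single slab of emissivity ε, T_s⁴ = 2T_e⁴/(2−ε); thus T_s = 70.21·(1.266)^(1/4) = 74.48 K.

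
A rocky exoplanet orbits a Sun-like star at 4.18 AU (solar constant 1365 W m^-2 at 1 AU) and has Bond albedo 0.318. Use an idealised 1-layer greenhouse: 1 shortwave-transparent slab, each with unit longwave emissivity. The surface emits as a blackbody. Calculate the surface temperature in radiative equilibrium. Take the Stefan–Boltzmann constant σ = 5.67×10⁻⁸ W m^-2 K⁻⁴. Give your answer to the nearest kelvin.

147 kelvin

By the inverse-square law, S = 1365/4.18² = 78.12 W m^-2.
The effective emission temperature is T_e = [S(1−α)/(4σ)]^¼ = 123.8 K.
Layer-by-layer balance gives σT_s⁴ = (N+1)σT_e⁴, so T_s = 2^¼·123.8 = 147.2 K.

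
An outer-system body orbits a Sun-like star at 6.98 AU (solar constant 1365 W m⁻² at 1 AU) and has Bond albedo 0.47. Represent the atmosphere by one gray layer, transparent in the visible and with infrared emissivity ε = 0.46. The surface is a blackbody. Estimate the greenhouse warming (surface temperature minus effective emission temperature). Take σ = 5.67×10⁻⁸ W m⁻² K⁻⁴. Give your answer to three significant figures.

Irradiance scales as 1/d², so S = 1365 W m⁻² × (1/6.98)² = 28.02 W m⁻².
The planet radiates to space at T_e = [S(1−α)/(4σ)]^(1/4) = 89.95 K.
For a single slab of emissivity ε, T_s⁴ = 2T_e⁴/(2−ε); thus T_s = 89.95·(1.299)^(1/4) = 96.03 K.
Greenhouse warming: T_s − T_e = 6.074 K.

6.07 K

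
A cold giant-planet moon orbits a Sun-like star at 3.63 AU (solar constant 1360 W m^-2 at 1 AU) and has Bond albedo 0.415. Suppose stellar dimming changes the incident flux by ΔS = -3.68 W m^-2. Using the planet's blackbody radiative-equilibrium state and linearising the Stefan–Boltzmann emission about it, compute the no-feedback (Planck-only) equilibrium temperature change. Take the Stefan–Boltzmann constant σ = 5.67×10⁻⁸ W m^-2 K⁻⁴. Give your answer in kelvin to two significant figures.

-1.1 K

Flux at the orbit: S = 1360/(3.63)² = 103.2 W m^-2.
Unperturbed T_e = [103.2·(1−0.415)/(4σ)]^¼ = 127.7 K.
Only a fraction (1−α) is absorbed and it's spread over 4πR², so ΔF = (1−α)ΔS/4 = -0.5382 W m^-2.
Linearising σT⁴ gives d(σT⁴)/dT = 4σT_e³ = 0.4727 W m^-2 per K.
ΔT₀ = ΔF/λ_P = -0.5382/0.4727 = -1.14 K.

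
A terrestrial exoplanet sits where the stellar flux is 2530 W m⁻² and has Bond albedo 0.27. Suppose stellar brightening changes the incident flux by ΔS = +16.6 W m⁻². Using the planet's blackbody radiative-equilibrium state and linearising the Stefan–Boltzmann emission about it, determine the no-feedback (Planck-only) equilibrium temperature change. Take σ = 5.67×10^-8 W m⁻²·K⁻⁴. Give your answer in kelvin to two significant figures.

Unperturbed T_e = [2530·(1−0.27)/(4σ)]^¼ = 300.4 K.
ΔF = Δ[S(1−α)]/4 = (1−0.27)·+16.6/4 = 3.030 W m⁻².
Planck response: λ_P = 4σT_e³ = 4·5.67×10⁻⁸·(300.4)³ = 6.148 W m⁻²/K.
Hence the no-feedback warming is ΔF/(4σT_e³) = 0.493 K.

0.49 kelvin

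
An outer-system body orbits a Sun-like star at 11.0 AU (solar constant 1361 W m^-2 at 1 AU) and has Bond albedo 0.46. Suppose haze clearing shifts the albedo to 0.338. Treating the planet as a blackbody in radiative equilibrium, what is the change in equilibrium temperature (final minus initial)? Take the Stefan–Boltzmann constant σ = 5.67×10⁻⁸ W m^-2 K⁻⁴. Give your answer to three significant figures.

Irradiance scales as 1/d², so S = 1361 W m^-2 × (1/11.0)² = 11.25 W m^-2.
Initial: T₁ = [S(1−0.46)/(4σ)]^(1/4) = 71.94 K.
With α = 0.338, T₂ = 75.70 K.
ΔT = T₂ − T₁ = 3.758 K.

3.76 K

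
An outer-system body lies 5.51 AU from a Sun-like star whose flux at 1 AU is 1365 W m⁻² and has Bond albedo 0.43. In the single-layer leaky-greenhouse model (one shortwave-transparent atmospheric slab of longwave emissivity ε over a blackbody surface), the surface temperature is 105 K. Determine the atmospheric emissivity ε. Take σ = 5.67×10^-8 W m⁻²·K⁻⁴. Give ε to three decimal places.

Flux at the orbit: S = 1365/(5.51)² = 44.96 W m⁻².
TOA balance gives T_e = 103.1 K.
Inverting T_s⁴ = 2T_e⁴/(2−ε): (T_e/T_s)⁴ = 0.9296, so ε = 2(1 − 0.9296) = 0.1408.

0.141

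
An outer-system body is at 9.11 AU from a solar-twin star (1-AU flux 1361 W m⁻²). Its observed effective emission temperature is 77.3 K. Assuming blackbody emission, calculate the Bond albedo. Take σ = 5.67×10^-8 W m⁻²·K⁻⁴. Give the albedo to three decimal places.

0.506

By the inverse-square law, S = 1361/9.11² = 16.40 W m⁻².
From σT⁴ = S(1−α)/4 we invert for α: 1−α = 4σT⁴/S.
4σT⁴ = 4·5.67×10⁻⁸·(77.3)⁴ = 8.098 W m⁻².
Hence α = 1 − 8.098/16.40 = 0.5062.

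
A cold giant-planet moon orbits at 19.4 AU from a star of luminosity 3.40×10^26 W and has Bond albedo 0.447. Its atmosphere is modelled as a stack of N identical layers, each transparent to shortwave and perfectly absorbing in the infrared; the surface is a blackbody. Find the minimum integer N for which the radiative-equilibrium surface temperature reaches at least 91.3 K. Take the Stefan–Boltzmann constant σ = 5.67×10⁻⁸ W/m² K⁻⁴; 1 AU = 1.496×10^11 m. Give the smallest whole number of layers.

d = 19.4 × 1.496×10^11 m = 2.902×10^12 m.
Flux at the orbit: S = L/(4πd²) = 3.40×10^26/(4π·(2.90×10^12)²) = 3.212 W/m².
OLR = S(1−α)/4 = 0.4441 W/m²; the top layer radiates at T_e = 52.90 K.
Since T_s⁴ = (N+1)T_e⁴, we need N ≥ (T_s/T_e)⁴ − 1 = 7.872.
So N ≥ 7.872; the smallest integer is N = 8.

8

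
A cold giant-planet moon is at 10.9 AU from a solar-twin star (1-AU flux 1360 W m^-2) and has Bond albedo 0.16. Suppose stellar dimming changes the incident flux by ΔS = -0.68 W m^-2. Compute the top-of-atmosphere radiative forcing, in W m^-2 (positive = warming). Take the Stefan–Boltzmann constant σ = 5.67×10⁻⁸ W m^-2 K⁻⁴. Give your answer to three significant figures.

-0.143 W m^-2

Irradiance scales as 1/d², so S = 1360 W m^-2 × (1/10.9)² = 11.45 W m^-2.
Only a fraction (1−α) is absorbed and it's spread over 4πR², so ΔF = (1−α)ΔS/4 = -0.1428 W m^-2.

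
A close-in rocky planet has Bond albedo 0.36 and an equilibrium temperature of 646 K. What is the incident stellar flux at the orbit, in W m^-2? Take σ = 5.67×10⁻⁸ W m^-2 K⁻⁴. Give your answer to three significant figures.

From S(1−α)/4 = σT⁴: S = 4σT⁴/(1−α).
σT⁴ = 5.67×10⁻⁸·(646)⁴ = 9874 W m^-2.
S = 4·9874/0.64 = 61720 W m^-2.

61700 W m^-2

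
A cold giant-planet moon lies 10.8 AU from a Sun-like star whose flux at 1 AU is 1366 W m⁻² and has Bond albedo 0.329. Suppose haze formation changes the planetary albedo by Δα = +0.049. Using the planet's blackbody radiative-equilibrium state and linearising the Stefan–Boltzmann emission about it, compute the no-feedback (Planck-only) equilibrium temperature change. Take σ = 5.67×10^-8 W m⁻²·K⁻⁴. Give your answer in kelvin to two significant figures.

Flux at the orbit: S = 1366/(10.8)² = 11.71 W m⁻².
Unperturbed T_e = [11.71·(1−0.329)/(4σ)]^¼ = 76.72 K.
The change in absorbed flux is Δ[S(1−α)/4] = −SΔα/4 = -0.1435 W m⁻².
Linearising σT⁴ gives d(σT⁴)/dT = 4σT_e³ = 0.1024 W m⁻² per K.
So ΔT₀ = -0.1435/0.1024 = -1.40 K.

-1.4 K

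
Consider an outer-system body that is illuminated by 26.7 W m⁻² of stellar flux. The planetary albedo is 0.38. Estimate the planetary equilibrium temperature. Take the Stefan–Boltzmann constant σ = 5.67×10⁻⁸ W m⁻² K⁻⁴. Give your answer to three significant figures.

Averaging over the sphere, the absorbed flux is S(1−α)/4 = 4.138 W m⁻².
In equilibrium σT⁴ equals this, so T = 92.43 K.

92.4 K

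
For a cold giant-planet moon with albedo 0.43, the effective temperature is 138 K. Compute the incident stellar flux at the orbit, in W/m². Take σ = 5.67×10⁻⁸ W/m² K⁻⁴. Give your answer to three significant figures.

144 W/m²

Invert the energy balance for S: S = 4σT⁴/(1−α).
σT⁴ = 5.67×10⁻⁸·(138)⁴ = 20.56 W/m².
So S = 4×20.56/(1−0.43) = 144.3 W/m².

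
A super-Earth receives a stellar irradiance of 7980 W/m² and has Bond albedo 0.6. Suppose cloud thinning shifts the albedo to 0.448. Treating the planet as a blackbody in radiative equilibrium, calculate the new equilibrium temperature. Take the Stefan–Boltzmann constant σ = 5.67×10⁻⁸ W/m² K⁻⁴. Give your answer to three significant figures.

With the new albedo, S(1−α₂)/4 = 1101 W/m², so T₂ = 373.3 K.

373 K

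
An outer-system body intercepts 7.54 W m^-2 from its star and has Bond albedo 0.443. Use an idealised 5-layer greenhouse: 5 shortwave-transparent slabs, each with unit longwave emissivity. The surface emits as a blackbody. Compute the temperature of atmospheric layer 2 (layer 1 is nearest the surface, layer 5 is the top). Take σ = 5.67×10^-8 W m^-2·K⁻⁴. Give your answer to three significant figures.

92.8 K

OLR = S(1−α)/4 = 1.050 W m^-2; the top layer radiates at T_e = 65.60 K.
In the N-layer model, layer k (counted from the surface) has T_k = (N+1−k)^(1/4)·T_e.
With k = 2: T_2 = (5+1−2)^¼·65.60 K = 92.77 K.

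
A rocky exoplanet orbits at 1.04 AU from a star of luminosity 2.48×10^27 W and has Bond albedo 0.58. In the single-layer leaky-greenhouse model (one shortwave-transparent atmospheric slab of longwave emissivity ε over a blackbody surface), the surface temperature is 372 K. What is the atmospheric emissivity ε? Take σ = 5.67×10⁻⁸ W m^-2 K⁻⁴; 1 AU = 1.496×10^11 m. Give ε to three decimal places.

Orbital distance: d = 1.04 AU = 1.556×10^11 m.
Flux at the orbit: S = L/(4πd²) = 2.48×10^27/(4π·(1.56×10^11)²) = 8153 W m^-2.
Effective temperature: T_e = [S(1−α)/(4σ)]^(1/4) = 350.5 K.
T_s⁴ = T_e⁴·2/(2−ε) → ε = 2 − 2(T_e/T_s)⁴ = 2 − 2·(350.5/372)⁴ = 0.4232.

0.423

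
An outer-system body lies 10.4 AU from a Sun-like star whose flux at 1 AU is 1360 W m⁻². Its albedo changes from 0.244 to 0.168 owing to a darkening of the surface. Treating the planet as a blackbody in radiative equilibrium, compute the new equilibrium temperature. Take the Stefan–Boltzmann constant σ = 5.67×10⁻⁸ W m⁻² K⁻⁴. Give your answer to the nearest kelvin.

Irradiance scales as 1/d², so S = 1360 W m⁻² × (1/10.4)² = 12.57 W m⁻².
With the new albedo, S(1−α₂)/4 = 2.615 W m⁻², so T₂ = 82.41 K.

82 K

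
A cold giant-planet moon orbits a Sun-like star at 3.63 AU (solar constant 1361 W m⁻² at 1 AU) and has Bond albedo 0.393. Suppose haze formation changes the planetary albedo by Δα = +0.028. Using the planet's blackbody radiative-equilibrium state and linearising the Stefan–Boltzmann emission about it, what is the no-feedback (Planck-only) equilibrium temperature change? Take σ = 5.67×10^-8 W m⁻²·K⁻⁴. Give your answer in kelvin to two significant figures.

Flux at the orbit: S = 1361/(3.63)² = 103.3 W m⁻².
The baseline emission temperature is T_e = 128.9 K.
ΔF = −(S/4)Δα = −(103.3/4)×(+0.028) = -0.7230 W m⁻².
Planck response: λ_P = 4σT_e³ = 4·5.67×10⁻⁸·(128.9)³ = 0.4862 W m⁻²/K.
So ΔT₀ = -0.7230/0.4862 = -1.49 K.

-1.5 K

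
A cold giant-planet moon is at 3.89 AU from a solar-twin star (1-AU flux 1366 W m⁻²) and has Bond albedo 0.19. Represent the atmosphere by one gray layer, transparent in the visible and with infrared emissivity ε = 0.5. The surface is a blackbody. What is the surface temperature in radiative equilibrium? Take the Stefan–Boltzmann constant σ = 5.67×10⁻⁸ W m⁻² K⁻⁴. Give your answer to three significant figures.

Flux at the orbit: S = 1366/(3.89)² = 90.27 W m⁻².
The planet radiates to space at T_e = [S(1−α)/(4σ)]^(1/4) = 134.0 K.
For a single slab of emissivity ε, T_s⁴ = 2T_e⁴/(2−ε); thus T_s = 134.0·(1.333)^(1/4) = 144.0 K.

144 K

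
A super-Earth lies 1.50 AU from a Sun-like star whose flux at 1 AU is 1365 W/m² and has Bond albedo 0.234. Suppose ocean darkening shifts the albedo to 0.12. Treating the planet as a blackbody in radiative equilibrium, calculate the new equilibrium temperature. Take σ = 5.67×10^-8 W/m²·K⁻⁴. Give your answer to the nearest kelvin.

220 K

Irradiance scales as 1/d², so S = 1365 W/m² × (1/1.50)² = 606.7 W/m².
New equilibrium: T₂ = [(1−0.12)·606.7/(4σ)]^(1/4) = 220.3 K.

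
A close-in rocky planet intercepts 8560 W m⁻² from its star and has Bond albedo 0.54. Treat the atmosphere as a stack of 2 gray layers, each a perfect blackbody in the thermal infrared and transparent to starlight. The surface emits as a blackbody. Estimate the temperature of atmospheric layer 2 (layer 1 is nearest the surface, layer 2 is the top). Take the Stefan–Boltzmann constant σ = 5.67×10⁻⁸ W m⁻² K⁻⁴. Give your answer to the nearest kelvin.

OLR = S(1−α)/4 = 984.4 W m⁻²; the top layer radiates at T_e = 363.0 K.
In the N-layer model, layer k (counted from the surface) has T_k = (N+1−k)^(1/4)·T_e.
T_2 = (1)^(1/4)·363.0 = 363.0 K.

363 K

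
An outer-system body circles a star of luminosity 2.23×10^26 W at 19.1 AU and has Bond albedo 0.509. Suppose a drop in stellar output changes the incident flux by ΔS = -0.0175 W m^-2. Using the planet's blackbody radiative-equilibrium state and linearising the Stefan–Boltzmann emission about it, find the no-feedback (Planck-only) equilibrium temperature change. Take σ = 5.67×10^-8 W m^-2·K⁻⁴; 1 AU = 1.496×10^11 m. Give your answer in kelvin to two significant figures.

-0.094 kelvin

Orbital distance: d = 19.1 AU = 2.857×10^12 m.
S = L/(4πd²) = 2.174 W m^-2.
The baseline emission temperature is T_e = 46.57 K.
Only a fraction (1−α) is absorbed and it's spread over 4πR², so ΔF = (1−α)ΔS/4 = -0.002148 W m^-2.
The Planck feedback parameter is 4σT_e³ = 0.02291 W m^-2/K.
ΔT₀ = ΔF/λ_P = -0.002148/0.02291 = -0.0937 K.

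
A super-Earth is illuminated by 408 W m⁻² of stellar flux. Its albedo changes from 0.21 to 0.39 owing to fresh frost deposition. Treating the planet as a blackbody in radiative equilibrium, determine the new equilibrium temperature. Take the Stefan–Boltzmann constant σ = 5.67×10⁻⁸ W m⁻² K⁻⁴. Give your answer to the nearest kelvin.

With the new albedo, S(1−α₂)/4 = 62.22 W m⁻², so T₂ = 182.0 K.

182 K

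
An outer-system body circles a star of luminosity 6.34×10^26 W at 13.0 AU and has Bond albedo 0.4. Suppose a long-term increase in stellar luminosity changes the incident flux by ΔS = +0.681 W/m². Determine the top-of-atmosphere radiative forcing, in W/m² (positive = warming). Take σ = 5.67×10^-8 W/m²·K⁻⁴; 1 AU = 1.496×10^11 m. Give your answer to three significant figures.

0.102 W/m²

d = 13.0 × 1.496×10^11 m = 1.945×10^12 m.
S = L/(4πd²) = 13.34 W/m².
ΔF = Δ[S(1−α)]/4 = (1−0.4)·+0.681/4 = 0.1022 W/m².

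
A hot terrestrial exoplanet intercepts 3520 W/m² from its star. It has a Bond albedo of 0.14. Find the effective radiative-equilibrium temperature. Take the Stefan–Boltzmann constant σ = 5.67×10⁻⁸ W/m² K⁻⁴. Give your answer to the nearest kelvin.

340 K

The planet absorbs (1−α)S over its disc πR² and re-emits over 4πR², so the mean absorbed flux is (1−0.14)·3520/4 = 756.8 W/m².
Balancing against σT⁴: T = (756.8/5.67×10⁻⁸)^(1/4) = 339.9 K.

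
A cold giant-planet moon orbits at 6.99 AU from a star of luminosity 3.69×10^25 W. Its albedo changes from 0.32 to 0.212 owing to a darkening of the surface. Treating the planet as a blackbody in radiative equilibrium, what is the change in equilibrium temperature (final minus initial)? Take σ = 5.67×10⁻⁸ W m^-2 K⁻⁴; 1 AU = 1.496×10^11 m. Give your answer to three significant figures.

2.00 kelvin

Orbital distance: d = 6.99 AU = 1.046×10^12 m.
Flux at the orbit: S = L/(4πd²) = 3.69×10^25/(4π·(1.05×10^12)²) = 2.685 W m^-2.
Before: T₁ = [2.685·0.68/(4σ)]^(1/4) = 53.27 K.
After:  T₂ = [2.685·0.788/(4σ)]^(1/4) = 55.27 K.
Change: 55.27 − 53.27 = 2.000 K.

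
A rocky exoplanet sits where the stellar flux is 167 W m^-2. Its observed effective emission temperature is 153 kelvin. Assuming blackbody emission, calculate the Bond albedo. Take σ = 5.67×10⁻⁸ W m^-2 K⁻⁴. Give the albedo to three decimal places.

From σT⁴ = S(1−α)/4 we invert for α: 1−α = 4σT⁴/S.
σT⁴ = 31.07 W m^-2, so 4σT⁴ = 124.3 W m^-2.
1−α = 124.3/167.0 = 0.7442, so α = 0.2558.

0.256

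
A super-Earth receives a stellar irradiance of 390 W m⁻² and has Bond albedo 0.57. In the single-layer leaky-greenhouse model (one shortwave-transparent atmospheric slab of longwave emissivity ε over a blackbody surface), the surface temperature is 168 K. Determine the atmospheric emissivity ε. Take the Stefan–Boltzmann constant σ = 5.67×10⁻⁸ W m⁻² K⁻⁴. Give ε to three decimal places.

0.144

First, T_e = [390.0·(1−0.57)/(4σ)]^(1/4) = 164.9 K.
Since (2−ε)/2 = (T_e/T_s)⁴ = 0.9282, ε = 0.1436.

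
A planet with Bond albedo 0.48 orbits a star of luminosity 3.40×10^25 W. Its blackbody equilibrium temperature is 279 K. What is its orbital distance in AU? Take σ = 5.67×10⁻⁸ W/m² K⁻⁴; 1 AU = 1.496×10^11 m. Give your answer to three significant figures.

The flux needed for this T is 4σT⁴/(1−0.48) = 2643 W/m².
Then d = [L/(4πS)]^(1/2) = 3.200×10^10 m, i.e. 0.2139 AU.

0.214 AU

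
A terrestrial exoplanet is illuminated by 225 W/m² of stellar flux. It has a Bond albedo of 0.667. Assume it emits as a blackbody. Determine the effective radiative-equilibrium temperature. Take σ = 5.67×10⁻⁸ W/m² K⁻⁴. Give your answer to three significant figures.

The planet absorbs (1−α)S over its disc πR² and re-emits over 4πR², so the mean absorbed flux is (1−0.667)·225.0/4 = 18.73 W/m².
Balancing against σT⁴: T = (18.73/5.67×10⁻⁸)^(1/4) = 134.8 K.

135 K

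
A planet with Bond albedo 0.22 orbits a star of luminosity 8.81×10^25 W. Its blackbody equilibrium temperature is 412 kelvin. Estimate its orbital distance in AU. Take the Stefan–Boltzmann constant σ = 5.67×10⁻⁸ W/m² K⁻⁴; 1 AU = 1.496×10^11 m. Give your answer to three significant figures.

0.193 AU

Required flux: S = 4σT⁴/(1−α) = 8378 W/m².
From L = 4πd²S, d = √(8.81×10^25/(4π·8378)) = 2.893×10^10 m = 0.1934 AU.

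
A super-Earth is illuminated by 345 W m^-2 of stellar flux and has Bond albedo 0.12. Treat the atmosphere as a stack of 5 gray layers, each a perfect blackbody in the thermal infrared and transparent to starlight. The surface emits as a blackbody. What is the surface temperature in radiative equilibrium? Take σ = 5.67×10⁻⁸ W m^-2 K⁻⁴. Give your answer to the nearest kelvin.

Top-of-atmosphere balance: σT_e⁴ = S(1−α)/4 = 75.90 W m^-2 → T_e = 191.3 K.
Layer-by-layer balance gives σT_s⁴ = (N+1)σT_e⁴, so T_s = 6^¼·191.3 = 299.4 K.

299 K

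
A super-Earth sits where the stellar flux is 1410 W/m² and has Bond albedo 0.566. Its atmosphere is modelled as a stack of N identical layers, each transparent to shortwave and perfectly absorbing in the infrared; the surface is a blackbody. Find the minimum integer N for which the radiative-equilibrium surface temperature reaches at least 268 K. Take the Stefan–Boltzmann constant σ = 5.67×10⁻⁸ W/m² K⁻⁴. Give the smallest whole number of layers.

1

Top-of-atmosphere balance: σT_e⁴ = S(1−α)/4 = 153.0 W/m² → T_e = 227.9 K.
T_s = (N+1)^(1/4)·T_e ≥ 268 K requires N+1 ≥ (T_s/T_e)⁴ = (268/227.9)⁴ = 1.912.
Rounding up, N = 1.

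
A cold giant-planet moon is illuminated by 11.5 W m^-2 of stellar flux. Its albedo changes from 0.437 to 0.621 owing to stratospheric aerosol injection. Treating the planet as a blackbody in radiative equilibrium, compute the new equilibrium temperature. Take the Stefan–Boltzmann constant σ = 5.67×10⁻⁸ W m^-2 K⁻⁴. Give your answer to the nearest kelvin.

66 kelvin

With the new albedo, S(1−α₂)/4 = 1.090 W m^-2, so T₂ = 66.21 K.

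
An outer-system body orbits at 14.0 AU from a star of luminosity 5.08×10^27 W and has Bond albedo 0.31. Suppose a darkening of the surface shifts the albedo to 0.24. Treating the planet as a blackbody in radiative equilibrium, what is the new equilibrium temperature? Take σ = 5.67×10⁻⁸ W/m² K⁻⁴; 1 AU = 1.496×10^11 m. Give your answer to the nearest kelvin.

Orbital distance: d = 14.0 AU = 2.094×10^12 m.
Spreading L over a sphere of radius d: S = 5.08×10^27/(4π·2.09×10^12²) = 92.16 W/m².
T₂ = [S(1−α₂)/(4σ)]^(1/4) = [92.16·0.76/(4σ)]^(1/4) = 132.6 K.

133 K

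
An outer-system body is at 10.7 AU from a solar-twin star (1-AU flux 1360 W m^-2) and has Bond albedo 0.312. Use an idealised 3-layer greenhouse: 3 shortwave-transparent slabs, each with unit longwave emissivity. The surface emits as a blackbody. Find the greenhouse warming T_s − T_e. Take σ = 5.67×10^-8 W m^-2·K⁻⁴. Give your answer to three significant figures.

32.1 K

By the inverse-square law, S = 1360/10.7² = 11.88 W m^-2.
The effective emission temperature is T_e = [S(1−α)/(4σ)]^¼ = 77.48 K.
Surface: T_s = (4)^¼·T_e = 109.6 K.
Warming: T_s − T_e = 32.09 K.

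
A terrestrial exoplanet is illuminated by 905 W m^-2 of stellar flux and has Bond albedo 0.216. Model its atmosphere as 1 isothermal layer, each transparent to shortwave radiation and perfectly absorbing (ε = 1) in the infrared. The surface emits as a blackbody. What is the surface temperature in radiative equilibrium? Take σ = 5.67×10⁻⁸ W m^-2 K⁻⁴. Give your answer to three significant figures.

The effective emission temperature is T_e = [S(1−α)/(4σ)]^¼ = 236.5 K.
Layer-by-layer balance gives σT_s⁴ = (N+1)σT_e⁴, so T_s = 2^¼·236.5 = 281.2 K.

281 kelvin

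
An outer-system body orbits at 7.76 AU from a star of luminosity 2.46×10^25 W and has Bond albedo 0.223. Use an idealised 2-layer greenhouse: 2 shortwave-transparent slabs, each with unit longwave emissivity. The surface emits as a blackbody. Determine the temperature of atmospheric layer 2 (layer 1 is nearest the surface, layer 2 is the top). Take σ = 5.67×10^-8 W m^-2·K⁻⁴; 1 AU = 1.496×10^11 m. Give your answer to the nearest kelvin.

d = 7.76 × 1.496×10^11 m = 1.161×10^12 m.
S = L/(4πd²) = 1.453 W m^-2.
Top-of-atmosphere balance: σT_e⁴ = S(1−α)/4 = 0.2822 W m^-2 → T_e = 47.23 K.
The net upward flux σT_e⁴ is constant between every pair of levels, so T_k⁴ = (N+1−k)T_e⁴.
T_2 = (1)^(1/4)·47.23 = 47.23 K.

47 K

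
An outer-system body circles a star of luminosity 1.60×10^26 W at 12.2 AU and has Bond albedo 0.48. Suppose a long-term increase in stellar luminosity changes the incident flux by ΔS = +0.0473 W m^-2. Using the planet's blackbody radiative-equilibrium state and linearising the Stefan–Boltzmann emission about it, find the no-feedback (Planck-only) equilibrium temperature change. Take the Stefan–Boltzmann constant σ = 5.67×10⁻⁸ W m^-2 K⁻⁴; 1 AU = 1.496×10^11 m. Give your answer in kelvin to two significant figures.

0.17 K

Orbital distance: d = 12.2 AU = 1.825×10^12 m.
Spreading L over a sphere of radius d: S = 1.60×10^26/(4π·1.83×10^12²) = 3.822 W m^-2.
The baseline emission temperature is T_e = 54.41 K.
TOA radiative forcing: ΔF = (1−α)ΔS/4 = 0.52·(+0.0473)/4 = 0.006149 W m^-2.
The Planck feedback parameter is 4σT_e³ = 0.03653 W m^-2/K.
ΔT₀ = ΔF/λ_P = 0.006149/0.03653 = 0.168 K.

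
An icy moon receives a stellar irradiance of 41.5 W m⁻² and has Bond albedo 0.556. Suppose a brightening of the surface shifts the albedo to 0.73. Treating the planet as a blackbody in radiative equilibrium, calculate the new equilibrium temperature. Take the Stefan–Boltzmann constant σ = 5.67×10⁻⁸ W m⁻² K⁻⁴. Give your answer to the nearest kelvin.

New equilibrium: T₂ = [(1−0.73)·41.50/(4σ)]^(1/4) = 83.84 K.

84 K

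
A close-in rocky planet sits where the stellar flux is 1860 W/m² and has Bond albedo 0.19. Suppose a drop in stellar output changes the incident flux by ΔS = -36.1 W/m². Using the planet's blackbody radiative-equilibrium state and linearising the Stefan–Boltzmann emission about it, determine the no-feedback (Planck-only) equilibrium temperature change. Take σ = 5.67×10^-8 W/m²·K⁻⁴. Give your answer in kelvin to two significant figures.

The baseline emission temperature is T_e = 285.5 K.
Only a fraction (1−α) is absorbed and it's spread over 4πR², so ΔF = (1−α)ΔS/4 = -7.310 W/m².
The Planck feedback parameter is 4σT_e³ = 5.277 W/m²/K.
ΔT₀ = ΔF/λ_P = -7.310/5.277 = -1.39 K.

-1.4 kelvin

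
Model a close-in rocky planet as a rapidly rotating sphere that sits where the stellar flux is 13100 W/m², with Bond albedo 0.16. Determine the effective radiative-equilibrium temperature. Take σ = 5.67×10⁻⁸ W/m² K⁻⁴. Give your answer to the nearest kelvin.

469 kelvin

The planet absorbs (1−α)S over its disc πR² and re-emits over 4πR², so the mean absorbed flux is (1−0.16)·13100/4 = 2751 W/m².
Set σT⁴ = 2751 → T = (2751/σ)^(1/4) = 469.3 K.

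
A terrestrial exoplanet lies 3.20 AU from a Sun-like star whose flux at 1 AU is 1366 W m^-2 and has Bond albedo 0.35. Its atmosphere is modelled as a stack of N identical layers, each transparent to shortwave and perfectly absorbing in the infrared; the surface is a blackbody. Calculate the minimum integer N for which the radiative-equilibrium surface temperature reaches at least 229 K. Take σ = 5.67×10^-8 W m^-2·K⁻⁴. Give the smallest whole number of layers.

7

Flux at the orbit: S = 1366/(3.20)² = 133.4 W m^-2.
OLR = S(1−α)/4 = 21.68 W m^-2; the top layer radiates at T_e = 139.8 K.
Need (N+1)T_e⁴ ≥ T_s⁴, i.e. N+1 ≥ (229/139.8)⁴ = 7.193.
The minimum whole number is N = 7.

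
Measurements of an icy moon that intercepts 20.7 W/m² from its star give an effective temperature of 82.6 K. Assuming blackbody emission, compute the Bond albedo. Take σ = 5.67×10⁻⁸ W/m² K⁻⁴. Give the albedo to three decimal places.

0.490

Rearranging the radiative balance, α = 1 − 4σT⁴/S.
4σT⁴ = 4·5.67×10⁻⁸·(82.6)⁴ = 10.56 W/m².
Hence α = 1 − 10.56/20.70 = 0.4900.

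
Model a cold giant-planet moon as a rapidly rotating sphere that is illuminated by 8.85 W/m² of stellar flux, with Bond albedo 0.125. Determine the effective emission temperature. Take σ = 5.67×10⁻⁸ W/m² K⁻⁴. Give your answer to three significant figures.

Absorbed flux (global mean): S(1−α)/4 = 8.850·0.875/4 = 1.936 W/m².
Balancing against σT⁴: T = (1.936/5.67×10⁻⁸)^(1/4) = 76.44 K.

76.4 K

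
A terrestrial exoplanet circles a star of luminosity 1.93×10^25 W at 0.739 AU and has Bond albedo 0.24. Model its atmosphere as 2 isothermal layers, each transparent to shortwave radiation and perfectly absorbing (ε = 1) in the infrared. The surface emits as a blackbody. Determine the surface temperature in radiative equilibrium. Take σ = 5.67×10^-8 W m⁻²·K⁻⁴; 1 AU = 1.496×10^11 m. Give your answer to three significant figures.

d = 0.739 × 1.496×10^11 m = 1.106×10^11 m.
Flux at the orbit: S = L/(4πd²) = 1.93×10^25/(4π·(1.11×10^11)²) = 125.7 W m⁻².
Top-of-atmosphere balance: σT_e⁴ = S(1−α)/4 = 23.88 W m⁻² → T_e = 143.2 K.
For an N-layer opaque stack, T_s⁴ = (N+1)T_e⁴, hence T_s = (3)^(1/4)×143.2 K = 188.5 K.

189 K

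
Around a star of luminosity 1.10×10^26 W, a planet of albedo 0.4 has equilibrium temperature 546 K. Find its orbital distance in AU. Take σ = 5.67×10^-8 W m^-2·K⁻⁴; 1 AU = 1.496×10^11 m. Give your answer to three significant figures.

The flux needed for this T is 4σT⁴/(1−0.4) = 33590 W m^-2.
S = L/(4πd²) → d = √(L/4πS) = √(1.10×10^26/(4π·33590)) = 1.614×10^10 m = 0.1079 AU.

0.108 AU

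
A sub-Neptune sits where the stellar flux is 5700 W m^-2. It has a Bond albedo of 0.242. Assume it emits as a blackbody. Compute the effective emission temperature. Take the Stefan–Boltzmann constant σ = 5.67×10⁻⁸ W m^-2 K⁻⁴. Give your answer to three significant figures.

372 K

Absorbed flux (global mean): S(1−α)/4 = 5700·0.758/4 = 1080 W m^-2.
Balancing against σT⁴: T = (1080/5.67×10⁻⁸)^(1/4) = 371.5 K.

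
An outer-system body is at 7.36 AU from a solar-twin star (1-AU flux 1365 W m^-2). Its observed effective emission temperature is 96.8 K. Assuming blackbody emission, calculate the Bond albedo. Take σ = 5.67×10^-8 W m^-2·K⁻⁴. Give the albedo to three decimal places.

0.210

By the inverse-square law, S = 1365/7.36² = 25.20 W m^-2.
From σT⁴ = S(1−α)/4 we invert for α: 1−α = 4σT⁴/S.
4σT⁴ = 4·5.67×10⁻⁸·(96.8)⁴ = 19.91 W m^-2.
Hence α = 1 − 19.91/25.20 = 0.2097.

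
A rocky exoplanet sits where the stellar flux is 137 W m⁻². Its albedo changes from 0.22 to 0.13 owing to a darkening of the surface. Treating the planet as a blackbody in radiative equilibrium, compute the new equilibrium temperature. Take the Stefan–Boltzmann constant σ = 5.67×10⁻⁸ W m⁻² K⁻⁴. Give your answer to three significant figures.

151 K

New equilibrium: T₂ = [(1−0.13)·137.0/(4σ)]^(1/4) = 151.4 K.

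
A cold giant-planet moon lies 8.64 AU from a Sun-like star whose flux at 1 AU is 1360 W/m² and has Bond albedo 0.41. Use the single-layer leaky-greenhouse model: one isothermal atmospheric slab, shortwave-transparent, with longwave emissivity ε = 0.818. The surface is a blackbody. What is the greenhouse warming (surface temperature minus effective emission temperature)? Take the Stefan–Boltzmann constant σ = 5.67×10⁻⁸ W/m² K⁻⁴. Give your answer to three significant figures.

Irradiance scales as 1/d², so S = 1360 W/m² × (1/8.64)² = 18.22 W/m².
At the top of the atmosphere, σT_e⁴ = S(1−α)/4 = 2.687 W/m², giving T_e = 82.97 K.
Surface balance with a leaky layer gives σT_s⁴ = σT_e⁴·2/(2−ε), so T_s = T_e·[2/(2−0.818)]^(1/4) = 94.63 K.
T_s − T_e = 94.63 − 82.97 = 11.66 K.

11.7 K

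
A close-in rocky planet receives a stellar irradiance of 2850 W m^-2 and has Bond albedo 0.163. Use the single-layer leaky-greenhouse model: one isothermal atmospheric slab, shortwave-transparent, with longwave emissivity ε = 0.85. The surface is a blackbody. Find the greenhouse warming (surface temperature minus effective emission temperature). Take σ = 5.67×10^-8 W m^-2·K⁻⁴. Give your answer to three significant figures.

47.5 K

Effective emission temperature (TOA balance): σT_e⁴ = S(1−α)/4 = 596.4 W m^-2 → T_e = 320.2 K.
The surface balance (absorbed SW + ε·downward IR = σT_s⁴) with T_a⁴ = T_s⁴/2 reduces to T_s = T_e·[2/(2−ε)]^¼ = 367.8 K.
Greenhouse warming: T_s − T_e = 47.52 K.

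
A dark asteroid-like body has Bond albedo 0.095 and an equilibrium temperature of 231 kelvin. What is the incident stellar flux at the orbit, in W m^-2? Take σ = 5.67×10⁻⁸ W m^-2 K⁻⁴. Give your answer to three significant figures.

714 W m^-2

From S(1−α)/4 = σT⁴: S = 4σT⁴/(1−α).
σT⁴ = 5.67×10⁻⁸·(231)⁴ = 161.4 W m^-2.
S = 4·161.4/0.905 = 713.6 W m^-2.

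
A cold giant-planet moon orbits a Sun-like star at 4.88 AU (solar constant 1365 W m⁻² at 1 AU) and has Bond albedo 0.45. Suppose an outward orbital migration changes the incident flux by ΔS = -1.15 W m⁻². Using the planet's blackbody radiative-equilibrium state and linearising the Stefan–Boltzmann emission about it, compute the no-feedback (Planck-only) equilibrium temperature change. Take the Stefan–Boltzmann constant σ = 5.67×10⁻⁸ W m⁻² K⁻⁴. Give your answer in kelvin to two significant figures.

-0.54 K

Irradiance scales as 1/d², so S = 1365 W m⁻² × (1/4.88)² = 57.32 W m⁻².
Unperturbed T_e = [57.32·(1−0.45)/(4σ)]^¼ = 108.6 K.
ΔF = Δ[S(1−α)]/4 = (1−0.45)·-1.15/4 = -0.1581 W m⁻².
The Planck feedback parameter is 4σT_e³ = 0.2903 W m⁻²/K.
Hence the no-feedback warming is ΔF/(4σT_e³) = -0.545 K.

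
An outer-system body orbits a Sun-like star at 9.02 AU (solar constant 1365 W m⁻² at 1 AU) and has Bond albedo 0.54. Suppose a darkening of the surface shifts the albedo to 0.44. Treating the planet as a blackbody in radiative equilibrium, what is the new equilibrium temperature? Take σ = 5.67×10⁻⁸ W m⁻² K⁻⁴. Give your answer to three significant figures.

By the inverse-square law, S = 1365/9.02² = 16.78 W m⁻².
New equilibrium: T₂ = [(1−0.44)·16.78/(4σ)]^(1/4) = 80.23 K.

80.2 K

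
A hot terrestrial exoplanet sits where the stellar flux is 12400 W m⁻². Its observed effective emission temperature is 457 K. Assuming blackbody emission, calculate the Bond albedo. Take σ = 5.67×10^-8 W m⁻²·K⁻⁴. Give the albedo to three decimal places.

0.202

Rearranging the radiative balance, α = 1 − 4σT⁴/S.
4σT⁴ = 4·5.67×10⁻⁸·(457)⁴ = 9893 W m⁻².
Hence α = 1 − 9893/12400 = 0.2022.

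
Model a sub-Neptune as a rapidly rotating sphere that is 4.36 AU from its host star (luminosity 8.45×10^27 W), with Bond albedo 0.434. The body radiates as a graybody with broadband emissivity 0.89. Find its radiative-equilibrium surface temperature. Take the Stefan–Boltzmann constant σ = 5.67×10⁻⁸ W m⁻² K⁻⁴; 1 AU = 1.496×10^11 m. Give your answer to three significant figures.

Orbital distance: d = 4.36 AU = 6.523×10^11 m.
S = L/(4πd²) = 1581 W m⁻².
Averaging over the sphere, the absorbed flux is S(1−α)/4 = 223.6 W m⁻².
Radiative balance εσT⁴ = 223.6 gives T = [223.6/(0.89·σ)]^(1/4) = 258.0 K.

258 kelvin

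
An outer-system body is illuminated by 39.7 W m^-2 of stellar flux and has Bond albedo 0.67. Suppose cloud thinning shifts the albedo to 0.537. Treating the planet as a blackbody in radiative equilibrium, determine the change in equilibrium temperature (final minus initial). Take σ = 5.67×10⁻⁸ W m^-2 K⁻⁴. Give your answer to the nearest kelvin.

Initial: T₁ = [S(1−0.67)/(4σ)]^(1/4) = 87.18 K.
With α = 0.537, T₂ = 94.88 K.
Change: 94.88 − 87.18 = 7.702 K.

8 K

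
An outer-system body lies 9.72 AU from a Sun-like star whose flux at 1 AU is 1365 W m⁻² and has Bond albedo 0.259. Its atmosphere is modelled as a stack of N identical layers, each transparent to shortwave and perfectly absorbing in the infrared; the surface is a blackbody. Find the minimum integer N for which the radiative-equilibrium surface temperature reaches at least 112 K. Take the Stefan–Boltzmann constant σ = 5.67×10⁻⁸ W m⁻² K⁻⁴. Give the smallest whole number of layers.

3

Flux at the orbit: S = 1365/(9.72)² = 14.45 W m⁻².
OLR = S(1−α)/4 = 2.676 W m⁻²; the top layer radiates at T_e = 82.89 K.
T_s = (N+1)^(1/4)·T_e ≥ 112 K requires N+1 ≥ (T_s/T_e)⁴ = (112/82.89)⁴ = 3.333.
Rounding up, N = 3.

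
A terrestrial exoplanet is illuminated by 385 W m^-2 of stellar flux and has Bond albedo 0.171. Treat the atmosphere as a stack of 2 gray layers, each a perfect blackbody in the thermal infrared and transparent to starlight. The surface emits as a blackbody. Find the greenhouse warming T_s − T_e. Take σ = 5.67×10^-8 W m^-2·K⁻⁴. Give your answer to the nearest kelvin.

The effective emission temperature is T_e = [S(1−α)/(4σ)]^¼ = 193.7 K.
T_s = (N+1)^(1/4)·T_e = 254.9 K.
Warming: T_s − T_e = 61.22 K.

61 K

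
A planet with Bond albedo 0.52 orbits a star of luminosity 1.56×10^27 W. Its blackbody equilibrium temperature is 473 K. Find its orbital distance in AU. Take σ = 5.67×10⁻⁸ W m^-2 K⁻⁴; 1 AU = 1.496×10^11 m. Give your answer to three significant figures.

The flux needed for this T is 4σT⁴/(1−0.52) = 23650 W m^-2.
From L = 4πd²S, d = √(1.56×10^27/(4π·23650)) = 7.245×10^10 m = 0.4843 AU.

0.484 AU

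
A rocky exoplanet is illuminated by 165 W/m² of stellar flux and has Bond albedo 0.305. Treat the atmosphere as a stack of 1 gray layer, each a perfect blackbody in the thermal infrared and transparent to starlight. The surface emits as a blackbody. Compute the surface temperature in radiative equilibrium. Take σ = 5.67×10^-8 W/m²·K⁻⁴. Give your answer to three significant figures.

178 kelvin

OLR = S(1−α)/4 = 28.67 W/m²; the top layer radiates at T_e = 150.0 K.
Layer-by-layer balance gives σT_s⁴ = (N+1)σT_e⁴, so T_s = 2^¼·150.0 = 178.3 K.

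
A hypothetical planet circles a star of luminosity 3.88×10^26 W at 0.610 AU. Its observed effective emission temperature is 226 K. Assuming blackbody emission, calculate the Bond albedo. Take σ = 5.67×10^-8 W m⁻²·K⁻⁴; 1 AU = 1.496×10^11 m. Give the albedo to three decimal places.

Orbital distance: d = 0.610 AU = 9.126×10^10 m.
S = L/(4πd²) = 3708 W m⁻².
Energy balance: S(1−α)/4 = σT⁴, so 1−α = 4σT⁴/S.
σT⁴ = 147.9 W m⁻², so 4σT⁴ = 591.7 W m⁻².
1−α = 591.7/3708 = 0.1596, so α = 0.8404.

0.840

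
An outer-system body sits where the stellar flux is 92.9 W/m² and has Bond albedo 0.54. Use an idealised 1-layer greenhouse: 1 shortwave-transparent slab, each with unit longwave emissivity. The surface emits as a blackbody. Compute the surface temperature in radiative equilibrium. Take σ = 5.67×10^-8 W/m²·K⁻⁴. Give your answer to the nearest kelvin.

OLR = S(1−α)/4 = 10.68 W/m²; the top layer radiates at T_e = 117.2 K.
Layer-by-layer balance gives σT_s⁴ = (N+1)σT_e⁴, so T_s = 2^¼·117.2 = 139.3 K.

139 kelvin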